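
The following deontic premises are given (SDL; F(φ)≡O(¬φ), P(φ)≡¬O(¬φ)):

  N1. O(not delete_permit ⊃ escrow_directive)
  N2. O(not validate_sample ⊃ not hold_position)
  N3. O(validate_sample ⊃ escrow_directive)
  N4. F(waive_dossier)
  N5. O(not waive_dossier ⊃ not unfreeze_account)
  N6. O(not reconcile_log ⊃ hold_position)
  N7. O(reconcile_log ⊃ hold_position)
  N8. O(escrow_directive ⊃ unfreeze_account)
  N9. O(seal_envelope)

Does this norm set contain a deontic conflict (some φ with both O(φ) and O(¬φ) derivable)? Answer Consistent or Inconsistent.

By case analysis on not reconcile_log: premise 6 gives O(not reconcile_log ⊃ hold_position) and premise 7 gives O(reconcile_log ⊃ hold_position), so O(hold_position) either way.
Premise 2, O(not validate_sample ⊃ not hold_position), contraposes to O(hold_position ⊃ validate_sample); with O(hold_position) we get O(validate_sample).
With premise 3, O(validate_sample ⊃ escrow_directive), the K-axiom yields O(escrow_directive).
Applying K to premise 8 (O(escrow_directive ⊃ unfreeze_account)) and O(escrow_directive) yields O(unfreeze_account).
The contrapositive of premise 5 (O(not waive_dossier ⊃ not unfreeze_account)) is O(unfreeze_account ⊃ waive_dossier), and O(unfreeze_account) is already established, so O(waive_dossier).
However, F(waive_dossier) at premise 4 amounts to O(not waive_dossier).
We now have both O(waive_dossier) and O(not waive_dossier) — waive_dossier is simultaneously obligatory and forbidden, violating the D-axiom.

Inconsistent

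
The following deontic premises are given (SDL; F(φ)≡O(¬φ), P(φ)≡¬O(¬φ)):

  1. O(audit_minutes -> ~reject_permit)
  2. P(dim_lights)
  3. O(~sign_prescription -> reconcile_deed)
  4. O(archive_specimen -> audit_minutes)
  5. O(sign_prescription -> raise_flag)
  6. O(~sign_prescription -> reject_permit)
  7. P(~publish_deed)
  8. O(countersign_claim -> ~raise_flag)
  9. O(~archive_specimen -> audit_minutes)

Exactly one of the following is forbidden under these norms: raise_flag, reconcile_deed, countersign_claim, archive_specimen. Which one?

By case analysis on ~archive_specimen: premise 9 gives O(~archive_specimen -> audit_minutes) and premise 4 gives O(archive_specimen -> audit_minutes), so O(audit_minutes) either way.
Premise 1 is O(audit_minutes -> ~reject_permit); since O(audit_minutes), deontic closure gives O(~reject_permit).
The contrapositive of premise 6 (O(~sign_prescription -> reject_permit)) is O(~reject_permit -> sign_prescription), and O(~reject_permit) is already established, so O(sign_prescription).
With premise 5, O(sign_prescription -> raise_flag), the K-axiom yields O(raise_flag).
Premise 8 is O(countersign_claim -> ~raise_flag); contrapositively O(raise_flag -> ~countersign_claim). Since O(raise_flag) holds, K gives O(~countersign_claim).
So O(~countersign_claim) holds, i.e. countersign_claim is forbidden. None of the other listed options is forbidden under the premises.

countersign_claim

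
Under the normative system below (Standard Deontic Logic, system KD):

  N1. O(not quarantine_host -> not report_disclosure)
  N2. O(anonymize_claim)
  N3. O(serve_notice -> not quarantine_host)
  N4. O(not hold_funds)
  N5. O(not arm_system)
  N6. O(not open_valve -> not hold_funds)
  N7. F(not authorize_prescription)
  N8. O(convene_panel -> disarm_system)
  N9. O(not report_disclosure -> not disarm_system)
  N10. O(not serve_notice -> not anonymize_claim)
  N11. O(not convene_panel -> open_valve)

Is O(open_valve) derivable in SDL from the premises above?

From premise 2 we have O(anonymize_claim).
The contrapositive of premise 10 (O(not serve_notice -> not anonymize_claim)) is O(anonymize_claim -> serve_notice), and O(anonymize_claim) is already established, so O(serve_notice).
Premise 3 is O(serve_notice -> not quarantine_host); since O(serve_notice), deontic closure gives O(not quarantine_host).
Premise 1 is O(not quarantine_host -> not report_disclosure); since O(not quarantine_host), deontic closure gives O(not report_disclosure).
Premise 9 is O(not report_disclosure -> not disarm_system); since O(not report_disclosure), deontic closure gives O(not disarm_system).
Premise 8 is O(convene_panel -> disarm_system); contrapositively O(not disarm_system -> not convene_panel). Since O(not disarm_system) holds, K gives O(not convene_panel).
Applying K to premise 11 (O(not convene_panel -> open_valve)) and O(not convene_panel) yields O(open_valve).
Premises 4, 5, 6, 7 do not contribute to this derivation.
So O(open_valve) follows.

Yes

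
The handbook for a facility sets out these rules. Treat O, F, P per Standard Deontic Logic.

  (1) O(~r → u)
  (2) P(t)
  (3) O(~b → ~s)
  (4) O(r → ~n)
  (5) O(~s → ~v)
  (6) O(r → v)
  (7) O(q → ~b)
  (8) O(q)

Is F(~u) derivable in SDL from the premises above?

Yes

Premise 8 gives O(q).
From O(q) and premise 7, O(q → ~b), we obtain O(~b).
Applying K to premise 3 (O(~b → ~s)) and O(~b) yields O(~s).
From O(~s) and premise 5, O(~s → ~v), we obtain O(~v).
Premise 6, O(r → v), contraposes to O(~v → ~r); with O(~v) we get O(~r).
Applying K to premise 1 (O(~r → u)) and O(~r) yields O(u).
Premises 2, 4 do not contribute to this derivation.
So O(u) holds, i.e. F(~u). The claim follows.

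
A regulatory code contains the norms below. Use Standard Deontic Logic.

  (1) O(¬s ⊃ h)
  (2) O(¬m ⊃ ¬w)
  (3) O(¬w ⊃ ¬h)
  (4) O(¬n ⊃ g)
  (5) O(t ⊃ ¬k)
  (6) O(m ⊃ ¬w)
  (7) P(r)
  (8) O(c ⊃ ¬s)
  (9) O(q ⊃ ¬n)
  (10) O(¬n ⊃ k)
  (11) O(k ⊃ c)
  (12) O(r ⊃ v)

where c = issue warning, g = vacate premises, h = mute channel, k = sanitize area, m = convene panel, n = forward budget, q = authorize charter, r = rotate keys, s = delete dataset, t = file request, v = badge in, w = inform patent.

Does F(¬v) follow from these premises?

No

Premise 12 is O(r ⊃ v), but O(r) is not derivable from the premises (the permission P(r) asserts only ¬O(¬r), not O(r)), so it does not yield O(v).
No other premise forces O(v). An ideal world satisfying every premise can still have ¬v true, so F(¬v) is not derivable.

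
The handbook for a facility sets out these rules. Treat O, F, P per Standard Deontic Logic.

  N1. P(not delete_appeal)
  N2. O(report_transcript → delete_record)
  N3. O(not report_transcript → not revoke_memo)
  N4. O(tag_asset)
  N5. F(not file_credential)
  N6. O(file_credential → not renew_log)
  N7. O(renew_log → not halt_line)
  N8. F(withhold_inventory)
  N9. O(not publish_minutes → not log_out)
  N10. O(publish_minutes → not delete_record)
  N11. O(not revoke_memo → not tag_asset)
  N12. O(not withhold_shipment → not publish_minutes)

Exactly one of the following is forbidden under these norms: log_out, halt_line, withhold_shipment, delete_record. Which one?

log_out

From premise 4 we have O(tag_asset).
The contrapositive of premise 11 (O(not revoke_memo → not tag_asset)) is O(tag_asset → revoke_memo), and O(tag_asset) is already established, so O(revoke_memo).
Premise 3 is O(not report_transcript → not revoke_memo); contrapositively O(revoke_memo → report_transcript). Since O(revoke_memo) holds, K gives O(report_transcript).
With premise 2, O(report_transcript → delete_record), the K-axiom yields O(delete_record).
Premise 10 is O(publish_minutes → not delete_record); contrapositively O(delete_record → not publish_minutes). Since O(delete_record) holds, K gives O(not publish_minutes).
Applying K to premise 9 (O(not publish_minutes → not log_out)) and O(not publish_minutes) yields O(not log_out).
So O(not log_out) holds, i.e. log_out is forbidden. None of the other listed options is forbidden under the premises.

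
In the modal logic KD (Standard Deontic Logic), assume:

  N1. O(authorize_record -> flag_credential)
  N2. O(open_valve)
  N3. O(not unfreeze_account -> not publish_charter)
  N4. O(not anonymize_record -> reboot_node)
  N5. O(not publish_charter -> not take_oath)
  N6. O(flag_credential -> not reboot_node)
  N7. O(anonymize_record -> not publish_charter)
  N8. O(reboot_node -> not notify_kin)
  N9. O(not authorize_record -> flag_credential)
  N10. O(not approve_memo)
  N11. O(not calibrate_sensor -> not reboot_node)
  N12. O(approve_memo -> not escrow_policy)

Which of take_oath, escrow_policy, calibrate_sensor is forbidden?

take_oath

By case analysis on authorize_record: premise 1 gives O(authorize_record -> flag_credential) and premise 9 gives O(not authorize_record -> flag_credential), so O(flag_credential) either way.
With premise 6, O(flag_credential -> not reboot_node), the K-axiom yields O(not reboot_node).
The contrapositive of premise 4 (O(not anonymize_record -> reboot_node)) is O(not reboot_node -> anonymize_record), and O(not reboot_node) is already established, so O(anonymize_record).
Applying K to premise 7 (O(anonymize_record -> not publish_charter)) and O(anonymize_record) yields O(not publish_charter).
From O(not publish_charter) and premise 5, O(not publish_charter -> not take_oath), we obtain O(not take_oath).
So O(not take_oath) holds, i.e. take_oath is forbidden. None of the other listed options is forbidden under the premises.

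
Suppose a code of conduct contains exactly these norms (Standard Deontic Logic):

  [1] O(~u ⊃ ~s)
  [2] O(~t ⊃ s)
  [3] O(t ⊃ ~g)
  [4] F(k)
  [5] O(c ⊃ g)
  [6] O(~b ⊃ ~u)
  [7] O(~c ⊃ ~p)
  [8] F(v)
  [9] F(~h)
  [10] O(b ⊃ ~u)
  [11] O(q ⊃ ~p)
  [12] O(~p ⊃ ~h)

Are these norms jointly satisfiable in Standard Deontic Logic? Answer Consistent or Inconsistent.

Premises 6 and 10 cover both cases: O(~b ⊃ ~u) and O(b ⊃ ~u). Since ~b ∨ b is a tautology, O(~u) follows.
Premise 1 is O(~u ⊃ ~s); since O(~u), deontic closure gives O(~s).
The contrapositive of premise 2 (O(~t ⊃ s)) is O(~s ⊃ t), and O(~s) is already established, so O(t).
With premise 3, O(t ⊃ ~g), the K-axiom yields O(~g).
The contrapositive of premise 5 (O(c ⊃ g)) is O(~g ⊃ ~c), and O(~g) is already established, so O(~c).
With premise 7, O(~c ⊃ ~p), the K-axiom yields O(~p).
From O(~p) and premise 12, O(~p ⊃ ~h), we obtain O(~h).
However, F(~h) at premise 9 amounts to O(h).
We now have both O(~h) and O(h) — h is simultaneously obligatory and forbidden, violating the D-axiom.

Inconsistent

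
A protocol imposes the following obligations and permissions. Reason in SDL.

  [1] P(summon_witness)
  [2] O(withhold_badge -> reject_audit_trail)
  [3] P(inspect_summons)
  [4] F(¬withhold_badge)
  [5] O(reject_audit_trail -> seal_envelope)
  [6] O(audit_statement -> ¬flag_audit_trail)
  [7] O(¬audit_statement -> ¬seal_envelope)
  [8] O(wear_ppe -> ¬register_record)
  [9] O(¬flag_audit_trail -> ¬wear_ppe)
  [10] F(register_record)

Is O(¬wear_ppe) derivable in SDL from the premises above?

Yes

Premise 4 is F(¬withhold_badge), i.e. O(withhold_badge).
From O(withhold_badge) and premise 2, O(withhold_badge -> reject_audit_trail), we obtain O(reject_audit_trail).
With premise 5, O(reject_audit_trail -> seal_envelope), the K-axiom yields O(seal_envelope).
Premise 7 is O(¬audit_statement -> ¬seal_envelope); contrapositively O(seal_envelope -> audit_statement). Since O(seal_envelope) holds, K gives O(audit_statement).
With premise 6, O(audit_statement -> ¬flag_audit_trail), the K-axiom yields O(¬flag_audit_trail).
With premise 9, O(¬flag_audit_trail -> ¬wear_ppe), the K-axiom yields O(¬wear_ppe).
Premises 1, 3, 8, 10 do not contribute to this derivation.
So O(¬wear_ppe) follows.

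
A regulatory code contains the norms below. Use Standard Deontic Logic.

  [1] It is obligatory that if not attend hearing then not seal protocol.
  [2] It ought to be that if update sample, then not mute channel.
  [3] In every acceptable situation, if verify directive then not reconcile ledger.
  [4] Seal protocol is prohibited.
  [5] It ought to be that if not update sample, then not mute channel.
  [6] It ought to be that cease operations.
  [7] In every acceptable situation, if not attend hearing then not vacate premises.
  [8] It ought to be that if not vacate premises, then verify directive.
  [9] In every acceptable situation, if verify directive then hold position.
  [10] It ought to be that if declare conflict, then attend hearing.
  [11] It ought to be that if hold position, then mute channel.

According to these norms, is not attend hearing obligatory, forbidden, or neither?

Forbidden

By case analysis on update_sample: premise 2 gives O(update_sample → ¬mute_channel) and premise 5 gives O(¬update_sample → ¬mute_channel), so O(¬mute_channel) either way.
Premise 11, O(hold_position → mute_channel), contraposes to O(¬mute_channel → ¬hold_position); with O(¬mute_channel) we get O(¬hold_position).
The contrapositive of premise 9 (O(verify_directive → hold_position)) is O(¬hold_position → ¬verify_directive), and O(¬hold_position) is already established, so O(¬verify_directive).
Premise 8 is O(¬vacate_premises → verify_directive); contrapositively O(¬verify_directive → vacate_premises). Since O(¬verify_directive) holds, K gives O(vacate_premises).
Premise 7, O(¬attend_hearing → ¬vacate_premises), contraposes to O(vacate_premises → attend_hearing); with O(vacate_premises) we get O(attend_hearing).
Premises 1, 3, 4, 6, 10 do not contribute to this derivation.
Thus O(attend_hearing), which is F(¬attend_hearing): ¬attend_hearing is forbidden.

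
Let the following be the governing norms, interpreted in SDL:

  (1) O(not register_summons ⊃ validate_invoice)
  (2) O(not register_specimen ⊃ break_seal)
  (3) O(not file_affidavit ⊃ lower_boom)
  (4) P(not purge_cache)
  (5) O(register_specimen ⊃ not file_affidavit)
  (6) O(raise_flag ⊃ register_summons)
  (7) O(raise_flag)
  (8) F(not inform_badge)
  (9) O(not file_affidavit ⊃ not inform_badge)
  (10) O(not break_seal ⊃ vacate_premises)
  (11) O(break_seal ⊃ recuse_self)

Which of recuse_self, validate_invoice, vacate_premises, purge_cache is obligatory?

Premise 8 is F(not inform_badge), i.e. O(inform_badge).
Premise 9, O(not file_affidavit ⊃ not inform_badge), contraposes to O(inform_badge ⊃ file_affidavit); with O(inform_badge) we get O(file_affidavit).
The contrapositive of premise 5 (O(register_specimen ⊃ not file_affidavit)) is O(file_affidavit ⊃ not register_specimen), and O(file_affidavit) is already established, so O(not register_specimen).
From O(not register_specimen) and premise 2, O(not register_specimen ⊃ break_seal), we obtain O(break_seal).
From O(break_seal) and premise 11, O(break_seal ⊃ recuse_self), we obtain O(recuse_self).
So O(recuse_self) holds — recuse_self is obligatory. None of the other listed options is made obligatory by any chain of premises.

recuse_self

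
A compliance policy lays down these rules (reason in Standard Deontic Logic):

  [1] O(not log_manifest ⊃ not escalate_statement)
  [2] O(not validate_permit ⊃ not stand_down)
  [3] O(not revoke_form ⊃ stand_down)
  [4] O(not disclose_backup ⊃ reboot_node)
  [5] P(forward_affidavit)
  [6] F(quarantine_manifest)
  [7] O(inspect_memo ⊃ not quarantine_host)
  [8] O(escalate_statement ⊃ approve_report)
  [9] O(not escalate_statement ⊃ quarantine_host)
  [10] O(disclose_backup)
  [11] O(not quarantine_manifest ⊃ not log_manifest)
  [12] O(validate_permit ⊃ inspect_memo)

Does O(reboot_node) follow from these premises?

Premise 4 is O(not disclose_backup ⊃ reboot_node), but O(not disclose_backup) is not derivable from the premises, so it does not yield O(reboot_node).
No other premise forces O(reboot_node). An ideal world satisfying every premise can still have reboot_node false, so O(reboot_node) is not derivable.

No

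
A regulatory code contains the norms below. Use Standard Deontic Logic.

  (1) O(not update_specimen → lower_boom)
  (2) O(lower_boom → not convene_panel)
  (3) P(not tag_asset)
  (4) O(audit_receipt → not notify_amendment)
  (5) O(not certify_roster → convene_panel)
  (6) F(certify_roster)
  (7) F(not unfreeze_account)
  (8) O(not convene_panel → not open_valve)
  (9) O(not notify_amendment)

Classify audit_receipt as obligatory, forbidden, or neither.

Neither

Premise 4 is O(audit_receipt → not notify_amendment); even if O(not notify_amendment) held, inferring O(audit_receipt) would be affirming the consequent — invalid.
No premise or chain of K-axiom applications forces O(audit_receipt), and none forces O(not audit_receipt). So audit_receipt is neither obligatory nor forbidden under these norms.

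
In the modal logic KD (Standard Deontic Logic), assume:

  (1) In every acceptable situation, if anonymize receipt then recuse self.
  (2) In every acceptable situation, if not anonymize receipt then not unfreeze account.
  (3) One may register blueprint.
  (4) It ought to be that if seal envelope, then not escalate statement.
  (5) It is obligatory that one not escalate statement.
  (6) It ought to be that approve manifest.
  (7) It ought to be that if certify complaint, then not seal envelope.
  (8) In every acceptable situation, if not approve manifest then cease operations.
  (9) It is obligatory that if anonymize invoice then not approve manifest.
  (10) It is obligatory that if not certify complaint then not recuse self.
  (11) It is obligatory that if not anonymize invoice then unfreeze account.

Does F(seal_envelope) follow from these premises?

Yes

Premise 6 states O(approve_manifest) outright.
Premise 9, O(anonymize_invoice → ¬approve_manifest), contraposes to O(approve_manifest → ¬anonymize_invoice); with O(approve_manifest) we get O(¬anonymize_invoice).
With premise 11, O(¬anonymize_invoice → unfreeze_account), the K-axiom yields O(unfreeze_account).
Premise 2, O(¬anonymize_receipt → ¬unfreeze_account), contraposes to O(unfreeze_account → anonymize_receipt); with O(unfreeze_account) we get O(anonymize_receipt).
From O(anonymize_receipt) and premise 1, O(anonymize_receipt → recuse_self), we obtain O(recuse_self).
The contrapositive of premise 10 (O(¬certify_complaint → ¬recuse_self)) is O(recuse_self → certify_complaint), and O(recuse_self) is already established, so O(certify_complaint).
Premise 7 is O(certify_complaint → ¬seal_envelope); since O(certify_complaint), deontic closure gives O(¬seal_envelope).
Premises 3, 4, 5, 8 do not contribute to this derivation.
So O(¬seal_envelope) holds, i.e. F(seal_envelope). The claim follows.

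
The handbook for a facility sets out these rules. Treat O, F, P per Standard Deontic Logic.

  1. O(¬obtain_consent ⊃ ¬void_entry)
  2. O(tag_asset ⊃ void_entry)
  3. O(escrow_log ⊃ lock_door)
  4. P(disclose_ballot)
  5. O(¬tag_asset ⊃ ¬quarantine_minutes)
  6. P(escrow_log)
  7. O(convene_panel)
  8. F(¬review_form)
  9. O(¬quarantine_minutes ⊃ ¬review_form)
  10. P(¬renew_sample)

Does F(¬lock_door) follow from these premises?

Premise 3 is O(escrow_log ⊃ lock_door), but O(escrow_log) is not derivable from the premises (the permission P(escrow_log) asserts only ¬O(¬escrow_log), not O(escrow_log)), so it does not yield O(lock_door).
No other premise forces O(lock_door). An ideal world satisfying every premise can still have ¬lock_door true, so F(¬lock_door) is not derivable.

No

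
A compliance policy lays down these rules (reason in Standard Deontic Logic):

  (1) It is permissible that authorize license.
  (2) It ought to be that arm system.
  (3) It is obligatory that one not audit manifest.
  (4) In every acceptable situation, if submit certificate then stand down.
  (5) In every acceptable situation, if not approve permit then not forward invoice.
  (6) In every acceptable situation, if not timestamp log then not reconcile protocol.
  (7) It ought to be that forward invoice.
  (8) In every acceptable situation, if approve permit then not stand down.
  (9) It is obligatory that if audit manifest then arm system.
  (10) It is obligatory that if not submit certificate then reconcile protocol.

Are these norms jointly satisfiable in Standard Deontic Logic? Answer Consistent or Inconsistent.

Premise 9 is O(audit_manifest → arm_system); even if O(arm_system) held, inferring O(audit_manifest) would be affirming the consequent — invalid.
So O(audit_manifest) is not derivable, and the apparent clash with O(¬audit_manifest) does not arise.
A world satisfying every obligation exists (e.g. approve_permit=true, arm_system=true, audit_manifest=false, authorize_license=false, forward_invoice=true, reconcile_protocol=true, stand_down=false, submit_certificate=false, timestamp_log=true); no atom is both obligatory and forbidden, so the set is consistent.

Consistent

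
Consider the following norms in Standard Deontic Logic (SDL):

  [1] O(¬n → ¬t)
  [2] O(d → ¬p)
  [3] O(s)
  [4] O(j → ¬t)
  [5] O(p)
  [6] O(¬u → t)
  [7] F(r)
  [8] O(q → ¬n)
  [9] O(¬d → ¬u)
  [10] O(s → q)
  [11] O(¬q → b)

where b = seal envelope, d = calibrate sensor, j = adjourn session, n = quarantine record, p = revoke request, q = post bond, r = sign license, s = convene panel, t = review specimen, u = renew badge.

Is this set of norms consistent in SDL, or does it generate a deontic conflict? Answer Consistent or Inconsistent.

Inconsistent

Premise 3 states O(s) outright.
From O(s) and premise 10, O(s → q), we obtain O(q).
Premise 8 is O(q → ¬n); since O(q), deontic closure gives O(¬n).
Applying K to premise 1 (O(¬n → ¬t)) and O(¬n) yields O(¬t).
Premise 6 is O(¬u → t); contrapositively O(¬t → u). Since O(¬t) holds, K gives O(u).
The contrapositive of premise 9 (O(¬d → ¬u)) is O(u → d), and O(u) is already established, so O(d).
With premise 2, O(d → ¬p), the K-axiom yields O(¬p).
However, premise 5 gives O(p).
We now have both O(¬p) and O(p) — p is simultaneously obligatory and forbidden, violating the D-axiom.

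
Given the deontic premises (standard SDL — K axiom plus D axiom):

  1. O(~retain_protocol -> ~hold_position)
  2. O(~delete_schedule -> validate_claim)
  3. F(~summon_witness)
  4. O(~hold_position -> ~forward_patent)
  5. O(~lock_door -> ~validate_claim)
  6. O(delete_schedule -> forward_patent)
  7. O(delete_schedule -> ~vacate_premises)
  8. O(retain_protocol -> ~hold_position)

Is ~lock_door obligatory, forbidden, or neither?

Forbidden

By case analysis on ~retain_protocol: premise 1 gives O(~retain_protocol -> ~hold_position) and premise 8 gives O(retain_protocol -> ~hold_position), so O(~hold_position) either way.
From O(~hold_position) and premise 4, O(~hold_position -> ~forward_patent), we obtain O(~forward_patent).
Premise 6, O(delete_schedule -> forward_patent), contraposes to O(~forward_patent -> ~delete_schedule); with O(~forward_patent) we get O(~delete_schedule).
Premise 2 is O(~delete_schedule -> validate_claim); since O(~delete_schedule), deontic closure gives O(validate_claim).
The contrapositive of premise 5 (O(~lock_door -> ~validate_claim)) is O(validate_claim -> lock_door), and O(validate_claim) is already established, so O(lock_door).
Premises 3, 7 do not contribute to this derivation.
Thus O(lock_door), which is F(~lock_door): ~lock_door is forbidden.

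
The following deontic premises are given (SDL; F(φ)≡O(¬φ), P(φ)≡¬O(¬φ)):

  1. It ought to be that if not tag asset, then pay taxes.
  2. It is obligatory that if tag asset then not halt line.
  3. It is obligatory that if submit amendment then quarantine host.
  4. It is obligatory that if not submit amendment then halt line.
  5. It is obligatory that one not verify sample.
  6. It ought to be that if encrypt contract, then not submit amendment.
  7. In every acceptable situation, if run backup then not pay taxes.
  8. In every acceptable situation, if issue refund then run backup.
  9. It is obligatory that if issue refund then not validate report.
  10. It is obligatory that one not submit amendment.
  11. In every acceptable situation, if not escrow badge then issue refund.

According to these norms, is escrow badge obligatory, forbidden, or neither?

Obligatory

Premise 10 states O(¬submit_amendment) outright.
Premise 4 is O(¬submit_amendment → halt_line); since O(¬submit_amendment), deontic closure gives O(halt_line).
The contrapositive of premise 2 (O(tag_asset → ¬halt_line)) is O(halt_line → ¬tag_asset), and O(halt_line) is already established, so O(¬tag_asset).
Applying K to premise 1 (O(¬tag_asset → pay_taxes)) and O(¬tag_asset) yields O(pay_taxes).
Premise 7 is O(run_backup → ¬pay_taxes); contrapositively O(pay_taxes → ¬run_backup). Since O(pay_taxes) holds, K gives O(¬run_backup).
Premise 8 is O(issue_refund → run_backup); contrapositively O(¬run_backup → ¬issue_refund). Since O(¬run_backup) holds, K gives O(¬issue_refund).
Premise 11, O(¬escrow_badge → issue_refund), contraposes to O(¬issue_refund → escrow_badge); with O(¬issue_refund) we get O(escrow_badge).
Premises 3, 5, 6, 9 do not contribute to this derivation.
Hence escrow_badge is obligatory.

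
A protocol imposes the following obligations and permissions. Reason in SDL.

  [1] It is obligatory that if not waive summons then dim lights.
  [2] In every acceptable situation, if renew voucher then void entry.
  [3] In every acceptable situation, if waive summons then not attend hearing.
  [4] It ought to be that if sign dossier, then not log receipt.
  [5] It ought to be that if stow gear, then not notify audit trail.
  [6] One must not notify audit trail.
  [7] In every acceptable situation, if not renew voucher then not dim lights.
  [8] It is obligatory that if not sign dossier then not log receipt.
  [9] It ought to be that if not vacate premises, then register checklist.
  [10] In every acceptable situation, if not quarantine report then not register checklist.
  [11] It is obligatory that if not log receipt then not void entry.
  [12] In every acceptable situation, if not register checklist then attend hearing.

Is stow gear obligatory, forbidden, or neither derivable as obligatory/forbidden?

Neither

Premise 5 is O(stow_gear → ¬notify_audit_trail); even if O(¬notify_audit_trail) held, inferring O(stow_gear) would be affirming the consequent — invalid.
No premise or chain of K-axiom applications forces O(stow_gear), and none forces O(¬stow_gear). So stow_gear is neither obligatory nor forbidden under these norms.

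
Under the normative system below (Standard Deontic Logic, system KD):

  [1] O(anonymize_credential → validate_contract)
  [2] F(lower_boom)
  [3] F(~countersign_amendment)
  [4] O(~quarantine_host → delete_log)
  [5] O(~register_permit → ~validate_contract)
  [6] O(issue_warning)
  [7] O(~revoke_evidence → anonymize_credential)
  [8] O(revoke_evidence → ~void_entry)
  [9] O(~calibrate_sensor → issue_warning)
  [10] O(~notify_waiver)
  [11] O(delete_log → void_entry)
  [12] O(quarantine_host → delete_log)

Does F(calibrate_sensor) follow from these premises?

No

Premise 9 is O(~calibrate_sensor → issue_warning); even if O(issue_warning) held, inferring O(~calibrate_sensor) would be affirming the consequent — invalid.
No other premise forces O(~calibrate_sensor). An ideal world satisfying every premise can still have calibrate_sensor true, so F(calibrate_sensor) is not derivable.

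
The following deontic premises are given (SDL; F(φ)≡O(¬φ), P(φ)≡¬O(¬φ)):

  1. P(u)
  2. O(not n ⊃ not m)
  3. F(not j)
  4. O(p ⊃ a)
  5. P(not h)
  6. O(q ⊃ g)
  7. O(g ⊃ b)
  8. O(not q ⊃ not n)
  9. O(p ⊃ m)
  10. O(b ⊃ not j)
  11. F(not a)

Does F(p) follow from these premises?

F(not j) at premise 3 means O(j).
Premise 10 is O(b ⊃ not j); contrapositively O(j ⊃ not b). Since O(j) holds, K gives O(not b).
Premise 7 is O(g ⊃ b); contrapositively O(not b ⊃ not g). Since O(not b) holds, K gives O(not g).
Premise 6 is O(q ⊃ g); contrapositively O(not g ⊃ not q). Since O(not g) holds, K gives O(not q).
With premise 8, O(not q ⊃ not n), the K-axiom yields O(not n).
Applying K to premise 2 (O(not n ⊃ not m)) and O(not n) yields O(not m).
Premise 9 is O(p ⊃ m); contrapositively O(not m ⊃ not p). Since O(not m) holds, K gives O(not p).
Premises 1, 4, 5, 11 do not contribute to this derivation.
So O(not p) holds, i.e. F(p). The claim follows.

Yes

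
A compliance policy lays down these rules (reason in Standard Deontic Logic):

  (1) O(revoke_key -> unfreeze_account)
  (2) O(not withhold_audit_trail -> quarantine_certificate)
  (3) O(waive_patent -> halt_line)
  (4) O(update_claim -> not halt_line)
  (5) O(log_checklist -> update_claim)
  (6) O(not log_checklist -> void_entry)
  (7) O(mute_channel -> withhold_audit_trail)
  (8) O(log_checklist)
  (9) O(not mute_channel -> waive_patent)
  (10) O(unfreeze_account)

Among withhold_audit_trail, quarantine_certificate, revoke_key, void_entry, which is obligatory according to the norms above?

withhold_audit_trail

Premise 8 states O(log_checklist) outright.
Premise 5 is O(log_checklist -> update_claim); since O(log_checklist), deontic closure gives O(update_claim).
Premise 4 is O(update_claim -> not halt_line); since O(update_claim), deontic closure gives O(not halt_line).
The contrapositive of premise 3 (O(waive_patent -> halt_line)) is O(not halt_line -> not waive_patent), and O(not halt_line) is already established, so O(not waive_patent).
Premise 9 is O(not mute_channel -> waive_patent); contrapositively O(not waive_patent -> mute_channel). Since O(not waive_patent) holds, K gives O(mute_channel).
From O(mute_channel) and premise 7, O(mute_channel -> withhold_audit_trail), we obtain O(withhold_audit_trail).
So O(withhold_audit_trail) holds — withhold_audit_trail is obligatory. None of the other listed options is made obligatory by any chain of premises.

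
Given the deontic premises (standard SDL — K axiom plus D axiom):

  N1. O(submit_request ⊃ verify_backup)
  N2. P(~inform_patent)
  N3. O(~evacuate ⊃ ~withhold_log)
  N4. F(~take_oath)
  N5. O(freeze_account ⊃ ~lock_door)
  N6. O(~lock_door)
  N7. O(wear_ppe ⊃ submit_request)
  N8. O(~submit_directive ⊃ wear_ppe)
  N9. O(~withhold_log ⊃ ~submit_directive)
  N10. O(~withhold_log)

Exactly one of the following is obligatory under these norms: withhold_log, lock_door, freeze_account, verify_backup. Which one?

Premise 10 gives O(~withhold_log).
Premise 9 is O(~withhold_log ⊃ ~submit_directive); since O(~withhold_log), deontic closure gives O(~submit_directive).
With premise 8, O(~submit_directive ⊃ wear_ppe), the K-axiom yields O(wear_ppe).
With premise 7, O(wear_ppe ⊃ submit_request), the K-axiom yields O(submit_request).
With premise 1, O(submit_request ⊃ verify_backup), the K-axiom yields O(verify_backup).
So O(verify_backup) holds — verify_backup is obligatory. None of the other listed options is made obligatory by any chain of premises.

verify_backup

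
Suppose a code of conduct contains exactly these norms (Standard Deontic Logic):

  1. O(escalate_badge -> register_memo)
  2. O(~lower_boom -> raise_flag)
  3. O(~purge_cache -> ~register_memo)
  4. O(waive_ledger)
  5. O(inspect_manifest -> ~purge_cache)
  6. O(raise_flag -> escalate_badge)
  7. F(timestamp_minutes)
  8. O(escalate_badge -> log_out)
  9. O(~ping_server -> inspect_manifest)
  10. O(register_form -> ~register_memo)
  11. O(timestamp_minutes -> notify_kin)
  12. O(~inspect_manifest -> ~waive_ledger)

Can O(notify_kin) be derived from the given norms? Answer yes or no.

No

Premise 11 is O(timestamp_minutes -> notify_kin), but O(timestamp_minutes) is not derivable from the premises, so it does not yield O(notify_kin).
No other premise forces O(notify_kin). An ideal world satisfying every premise can still have notify_kin false, so O(notify_kin) is not derivable.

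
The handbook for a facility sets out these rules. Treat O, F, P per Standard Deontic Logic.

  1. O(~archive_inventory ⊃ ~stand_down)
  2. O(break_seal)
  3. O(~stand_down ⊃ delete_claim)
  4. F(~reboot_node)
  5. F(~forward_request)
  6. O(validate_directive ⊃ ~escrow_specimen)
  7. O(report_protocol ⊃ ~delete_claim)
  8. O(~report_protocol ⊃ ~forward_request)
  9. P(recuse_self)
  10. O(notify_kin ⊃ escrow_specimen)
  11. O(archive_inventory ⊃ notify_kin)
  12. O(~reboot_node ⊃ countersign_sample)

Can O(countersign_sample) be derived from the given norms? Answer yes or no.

Premise 12 is O(~reboot_node ⊃ countersign_sample), but O(~reboot_node) is not derivable from the premises, so it does not yield O(countersign_sample).
No other premise forces O(countersign_sample). An ideal world satisfying every premise can still have countersign_sample false, so O(countersign_sample) is not derivable.

No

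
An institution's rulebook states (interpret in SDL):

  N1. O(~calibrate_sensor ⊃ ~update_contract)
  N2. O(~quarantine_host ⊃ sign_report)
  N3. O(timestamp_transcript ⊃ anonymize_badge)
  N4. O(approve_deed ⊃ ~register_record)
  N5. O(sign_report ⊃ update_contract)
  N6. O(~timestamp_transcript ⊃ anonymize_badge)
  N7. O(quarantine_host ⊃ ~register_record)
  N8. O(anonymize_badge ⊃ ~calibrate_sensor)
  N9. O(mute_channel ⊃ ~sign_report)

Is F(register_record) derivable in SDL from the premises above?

Yes

By case analysis on ~timestamp_transcript: premise 6 gives O(~timestamp_transcript ⊃ anonymize_badge) and premise 3 gives O(timestamp_transcript ⊃ anonymize_badge), so O(anonymize_badge) either way.
Applying K to premise 8 (O(anonymize_badge ⊃ ~calibrate_sensor)) and O(anonymize_badge) yields O(~calibrate_sensor).
With premise 1, O(~calibrate_sensor ⊃ ~update_contract), the K-axiom yields O(~update_contract).
Premise 5, O(sign_report ⊃ update_contract), contraposes to O(~update_contract ⊃ ~sign_report); with O(~update_contract) we get O(~sign_report).
Premise 2 is O(~quarantine_host ⊃ sign_report); contrapositively O(~sign_report ⊃ quarantine_host). Since O(~sign_report) holds, K gives O(quarantine_host).
Applying K to premise 7 (O(quarantine_host ⊃ ~register_record)) and O(quarantine_host) yields O(~register_record).
Premises 4, 9 do not contribute to this derivation.
So O(~register_record) holds, i.e. F(register_record). The claim follows.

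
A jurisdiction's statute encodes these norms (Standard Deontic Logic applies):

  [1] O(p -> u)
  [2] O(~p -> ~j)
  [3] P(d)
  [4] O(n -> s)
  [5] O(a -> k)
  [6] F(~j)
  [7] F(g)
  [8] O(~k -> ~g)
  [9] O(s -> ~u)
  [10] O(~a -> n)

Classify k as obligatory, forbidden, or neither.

Premise 6 is F(~j), i.e. O(j).
Premise 2 is O(~p -> ~j); contrapositively O(j -> p). Since O(j) holds, K gives O(p).
Applying K to premise 1 (O(p -> u)) and O(p) yields O(u).
The contrapositive of premise 9 (O(s -> ~u)) is O(u -> ~s), and O(u) is already established, so O(~s).
Premise 4 is O(n -> s); contrapositively O(~s -> ~n). Since O(~s) holds, K gives O(~n).
Premise 10, O(~a -> n), contraposes to O(~n -> a); with O(~n) we get O(a).
With premise 5, O(a -> k), the K-axiom yields O(k).
Premises 3, 7, 8 do not contribute to this derivation.
Hence k is obligatory.

Obligatory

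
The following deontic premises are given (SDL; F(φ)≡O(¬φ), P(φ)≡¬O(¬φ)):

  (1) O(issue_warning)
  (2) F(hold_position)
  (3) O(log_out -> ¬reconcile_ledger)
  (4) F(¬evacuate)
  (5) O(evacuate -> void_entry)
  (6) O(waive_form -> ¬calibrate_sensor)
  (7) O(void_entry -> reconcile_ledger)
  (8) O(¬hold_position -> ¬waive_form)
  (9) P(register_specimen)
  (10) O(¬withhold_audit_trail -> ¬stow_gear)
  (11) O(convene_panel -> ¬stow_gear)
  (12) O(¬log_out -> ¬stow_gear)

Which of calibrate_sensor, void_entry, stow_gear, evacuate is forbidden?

stow_gear

F(¬evacuate) at premise 4 means O(evacuate).
From O(evacuate) and premise 5, O(evacuate -> void_entry), we obtain O(void_entry).
From O(void_entry) and premise 7, O(void_entry -> reconcile_ledger), we obtain O(reconcile_ledger).
The contrapositive of premise 3 (O(log_out -> ¬reconcile_ledger)) is O(reconcile_ledger -> ¬log_out), and O(reconcile_ledger) is already established, so O(¬log_out).
Premise 12 is O(¬log_out -> ¬stow_gear); since O(¬log_out), deontic closure gives O(¬stow_gear).
So O(¬stow_gear) holds, i.e. stow_gear is forbidden. None of the other listed options is forbidden under the premises.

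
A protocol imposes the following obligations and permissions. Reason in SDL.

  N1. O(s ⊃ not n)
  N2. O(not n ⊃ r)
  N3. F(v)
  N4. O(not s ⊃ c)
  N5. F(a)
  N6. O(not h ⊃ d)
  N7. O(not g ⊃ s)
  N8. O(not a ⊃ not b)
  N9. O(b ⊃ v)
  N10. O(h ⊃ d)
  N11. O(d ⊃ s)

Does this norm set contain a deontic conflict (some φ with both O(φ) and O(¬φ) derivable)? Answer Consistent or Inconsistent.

Premise 9 is O(b ⊃ v), but O(b) is not derivable from the premises, so it does not yield O(v).
So O(v) is not derivable, and the apparent clash with O(not v) does not arise.
A world satisfying every obligation exists (e.g. a=false, b=false, c=false, d=true, g=false, h=false, n=false, r=true, s=true, v=false); no atom is both obligatory and forbidden, so the set is consistent.

Consistent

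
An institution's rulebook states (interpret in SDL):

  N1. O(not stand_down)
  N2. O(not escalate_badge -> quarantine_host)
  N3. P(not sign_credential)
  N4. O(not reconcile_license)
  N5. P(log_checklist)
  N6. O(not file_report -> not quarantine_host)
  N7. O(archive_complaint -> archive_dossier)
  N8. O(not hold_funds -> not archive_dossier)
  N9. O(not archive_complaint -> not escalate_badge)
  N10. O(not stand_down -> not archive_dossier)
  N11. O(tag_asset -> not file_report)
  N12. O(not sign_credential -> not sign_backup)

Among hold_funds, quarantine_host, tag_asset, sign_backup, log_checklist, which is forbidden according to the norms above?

tag_asset

Premise 1 gives O(not stand_down).
With premise 10, O(not stand_down -> not archive_dossier), the K-axiom yields O(not archive_dossier).
Premise 7 is O(archive_complaint -> archive_dossier); contrapositively O(not archive_dossier -> not archive_complaint). Since O(not archive_dossier) holds, K gives O(not archive_complaint).
From O(not archive_complaint) and premise 9, O(not archive_complaint -> not escalate_badge), we obtain O(not escalate_badge).
Premise 2 is O(not escalate_badge -> quarantine_host); since O(not escalate_badge), deontic closure gives O(quarantine_host).
Premise 6, O(not file_report -> not quarantine_host), contraposes to O(quarantine_host -> file_report); with O(quarantine_host) we get O(file_report).
Premise 11 is O(tag_asset -> not file_report); contrapositively O(file_report -> not tag_asset). Since O(file_report) holds, K gives O(not tag_asset).
So O(not tag_asset) holds, i.e. tag_asset is forbidden. None of the other listed options is forbidden under the premises.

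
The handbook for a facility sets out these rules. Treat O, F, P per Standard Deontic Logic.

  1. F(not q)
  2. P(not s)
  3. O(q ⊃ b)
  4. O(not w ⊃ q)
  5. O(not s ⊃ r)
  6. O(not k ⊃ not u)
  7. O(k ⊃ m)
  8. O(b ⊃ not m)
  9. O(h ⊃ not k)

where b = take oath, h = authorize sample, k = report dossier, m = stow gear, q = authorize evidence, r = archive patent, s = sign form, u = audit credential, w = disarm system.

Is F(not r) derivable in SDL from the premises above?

No

Premise 5 is O(not s ⊃ r), but O(not s) is not derivable from the premises (the permission P(not s) asserts only not O(s), not O(not s)), so it does not yield O(r).
No other premise forces O(r). An ideal world satisfying every premise can still have not r true, so F(not r) is not derivable.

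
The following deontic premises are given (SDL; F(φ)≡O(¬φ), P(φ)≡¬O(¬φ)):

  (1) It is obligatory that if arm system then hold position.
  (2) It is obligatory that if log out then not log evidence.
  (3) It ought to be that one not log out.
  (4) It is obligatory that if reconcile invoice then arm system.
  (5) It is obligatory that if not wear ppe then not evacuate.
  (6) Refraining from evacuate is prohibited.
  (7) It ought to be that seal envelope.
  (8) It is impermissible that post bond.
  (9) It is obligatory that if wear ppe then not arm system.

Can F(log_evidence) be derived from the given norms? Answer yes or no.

No

Premise 2 is O(log_out → ¬log_evidence), but O(log_out) is not derivable from the premises, so it does not yield O(¬log_evidence).
No other premise forces O(¬log_evidence). An ideal world satisfying every premise can still have log_evidence true, so F(log_evidence) is not derivable.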